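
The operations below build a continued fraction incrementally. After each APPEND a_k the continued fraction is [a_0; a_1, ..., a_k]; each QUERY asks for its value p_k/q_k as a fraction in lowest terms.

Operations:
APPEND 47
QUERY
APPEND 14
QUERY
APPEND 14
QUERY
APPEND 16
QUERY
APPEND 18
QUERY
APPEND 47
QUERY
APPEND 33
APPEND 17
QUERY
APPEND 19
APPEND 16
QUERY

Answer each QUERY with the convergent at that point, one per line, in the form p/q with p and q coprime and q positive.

47/1
659/14
9273/197
149027/3166
2691759/57185
126661700/2690861
71229635303/1513236027
21791959213159/462958677803

APPEND 47: p_0 = 47·1 + 0 = 47, q_0 = 47·0 + 1 = 1 → 47/1
APPEND 14: p_1 = 14·47 + 1 = 659, q_1 = 14·1 + 0 = 14 → 659/14
APPEND 14: p_2 = 14·659 + 47 = 9273, q_2 = 14·14 + 1 = 197 → 9273/197
APPEND 16: p_3 = 16·9273 + 659 = 149027, q_3 = 16·197 + 14 = 3166 → 149027/3166
APPEND 18: p_4 = 18·149027 + 9273 = 2691759, q_4 = 18·3166 + 197 = 57185 → 2691759/57185
APPEND 47: p_5 = 47·2691759 + 149027 = 126661700, q_5 = 47·57185 + 3166 = 2690861 → 126661700/2690861
APPEND 33: p_6 = 33·126661700 + 2691759 = 4182527859, q_6 = 33·2690861 + 57185 = 88855598 → 4182527859/88855598
APPEND 17: p_7 = 17·4182527859 + 126661700 = 71229635303, q_7 = 17·88855598 + 2690861 = 1513236027 → 71229635303/1513236027
APPEND 19: p_8 = 19·71229635303 + 4182527859 = 1357545598616, q_8 = 19·1513236027 + 88855598 = 28840340111 → 1357545598616/28840340111
APPEND 16: p_9 = 16·1357545598616 + 71229635303 = 21791959213159, q_9 = 16·28840340111 + 1513236027 = 462958677803 → 21791959213159/462958677803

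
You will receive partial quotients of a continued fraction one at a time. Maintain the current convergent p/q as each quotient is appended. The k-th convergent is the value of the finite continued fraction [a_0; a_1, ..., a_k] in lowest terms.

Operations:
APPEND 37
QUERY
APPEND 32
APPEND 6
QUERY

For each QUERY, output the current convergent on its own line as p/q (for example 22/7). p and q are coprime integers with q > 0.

APPEND 37: p_0 = 37·1 + 0 = 37, q_0 = 37·0 + 1 = 1 → 37/1
APPEND 32: p_1 = 32·37 + 1 = 1185, q_1 = 32·1 + 0 = 32 → 1185/32
APPEND 6: p_2 = 6·1185 + 37 = 7147, q_2 = 6·32 + 1 = 193 → 7147/193

37/1
7147/193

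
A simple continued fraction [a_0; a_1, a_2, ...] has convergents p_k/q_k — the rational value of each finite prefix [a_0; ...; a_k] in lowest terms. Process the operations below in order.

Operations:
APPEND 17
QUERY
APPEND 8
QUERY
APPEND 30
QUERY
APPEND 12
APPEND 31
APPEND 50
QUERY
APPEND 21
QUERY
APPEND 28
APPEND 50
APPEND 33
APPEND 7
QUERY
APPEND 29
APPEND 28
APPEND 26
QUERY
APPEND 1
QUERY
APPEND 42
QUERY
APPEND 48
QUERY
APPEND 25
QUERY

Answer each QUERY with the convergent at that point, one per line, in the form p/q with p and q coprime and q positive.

APPEND 17: p_0 = 17·1 + 0 = 17, q_0 = 17·0 + 1 = 1 → 17/1
APPEND 8: p_1 = 8·17 + 1 = 137, q_1 = 8·1 + 0 = 8 → 137/8
APPEND 30: p_2 = 30·137 + 17 = 4127, q_2 = 30·8 + 1 = 241 → 4127/241
APPEND 12: p_3 = 12·4127 + 137 = 49661, q_3 = 12·241 + 8 = 2900 → 49661/2900
APPEND 31: p_4 = 31·49661 + 4127 = 1543618, q_4 = 31·2900 + 241 = 90141 → 1543618/90141
APPEND 50: p_5 = 50·1543618 + 49661 = 77230561, q_5 = 50·90141 + 2900 = 4509950 → 77230561/4509950
APPEND 21: p_6 = 21·77230561 + 1543618 = 1623385399, q_6 = 21·4509950 + 90141 = 94799091 → 1623385399/94799091
APPEND 28: p_7 = 28·1623385399 + 77230561 = 45532021733, q_7 = 28·94799091 + 4509950 = 2658884498 → 45532021733/2658884498
APPEND 50: p_8 = 50·45532021733 + 1623385399 = 2278224472049, q_8 = 50·2658884498 + 94799091 = 133039023991 → 2278224472049/133039023991
APPEND 33: p_9 = 33·2278224472049 + 45532021733 = 75226939599350, q_9 = 33·133039023991 + 2658884498 = 4392946676201 → 75226939599350/4392946676201
APPEND 7: p_10 = 7·75226939599350 + 2278224472049 = 528866801667499, q_10 = 7·4392946676201 + 133039023991 = 30883665757398 → 528866801667499/30883665757398
APPEND 29: p_11 = 29·528866801667499 + 75226939599350 = 15412364187956821, q_11 = 29·30883665757398 + 4392946676201 = 900019253640743 → 15412364187956821/900019253640743
APPEND 28: p_12 = 28·15412364187956821 + 528866801667499 = 432075064064458487, q_12 = 28·900019253640743 + 30883665757398 = 25231422767698202 → 432075064064458487/25231422767698202
APPEND 26: p_13 = 26·432075064064458487 + 15412364187956821 = 11249364029863877483, q_13 = 26·25231422767698202 + 900019253640743 = 656917011213793995 → 11249364029863877483/656917011213793995
APPEND 1: p_14 = 1·11249364029863877483 + 432075064064458487 = 11681439093928335970, q_14 = 1·656917011213793995 + 25231422767698202 = 682148433981492197 → 11681439093928335970/682148433981492197
APPEND 42: p_15 = 42·11681439093928335970 + 11249364029863877483 = 501869805974853988223, q_15 = 42·682148433981492197 + 656917011213793995 = 29307151238436466269 → 501869805974853988223/29307151238436466269
APPEND 48: p_16 = 48·501869805974853988223 + 11681439093928335970 = 24101432125886919770674, q_16 = 48·29307151238436466269 + 682148433981492197 = 1407425407878931873109 → 24101432125886919770674/1407425407878931873109
APPEND 25: p_17 = 25·24101432125886919770674 + 501869805974853988223 = 603037672953147848255073, q_17 = 25·1407425407878931873109 + 29307151238436466269 = 35214942348211733293994 → 603037672953147848255073/35214942348211733293994

17/1
137/8
4127/241
77230561/4509950
1623385399/94799091
528866801667499/30883665757398
11249364029863877483/656917011213793995
11681439093928335970/682148433981492197
501869805974853988223/29307151238436466269
24101432125886919770674/1407425407878931873109
603037672953147848255073/35214942348211733293994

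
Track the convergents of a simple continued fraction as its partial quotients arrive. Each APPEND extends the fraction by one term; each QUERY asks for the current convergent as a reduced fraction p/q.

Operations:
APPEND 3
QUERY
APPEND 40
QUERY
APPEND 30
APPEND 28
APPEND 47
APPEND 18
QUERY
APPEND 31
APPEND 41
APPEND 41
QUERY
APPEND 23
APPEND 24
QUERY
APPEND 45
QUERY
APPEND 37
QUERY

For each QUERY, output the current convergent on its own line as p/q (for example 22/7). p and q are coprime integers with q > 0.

3/1
121/40
86328109/28538414
4512917077283/1491883667916
2498283281951483/825884447319588
112526654786353160/37199149819533613
4165984510377018403/1377194427770063269

APPEND 3: p_0 = 3·1 + 0 = 3, q_0 = 3·0 + 1 = 1 → 3/1
APPEND 40: p_1 = 40·3 + 1 = 121, q_1 = 40·1 + 0 = 40 → 121/40
APPEND 30: p_2 = 30·121 + 3 = 3633, q_2 = 30·40 + 1 = 1201 → 3633/1201
APPEND 28: p_3 = 28·3633 + 121 = 101845, q_3 = 28·1201 + 40 = 33668 → 101845/33668
APPEND 47: p_4 = 47·101845 + 3633 = 4790348, q_4 = 47·33668 + 1201 = 1583597 → 4790348/1583597
APPEND 18: p_5 = 18·4790348 + 101845 = 86328109, q_5 = 18·1583597 + 33668 = 28538414 → 86328109/28538414
APPEND 31: p_6 = 31·86328109 + 4790348 = 2680961727, q_6 = 31·28538414 + 1583597 = 886274431 → 2680961727/886274431
APPEND 41: p_7 = 41·2680961727 + 86328109 = 110005758916, q_7 = 41·886274431 + 28538414 = 36365790085 → 110005758916/36365790085
APPEND 41: p_8 = 41·110005758916 + 2680961727 = 4512917077283, q_8 = 41·36365790085 + 886274431 = 1491883667916 → 4512917077283/1491883667916
APPEND 23: p_9 = 23·4512917077283 + 110005758916 = 103907098536425, q_9 = 23·1491883667916 + 36365790085 = 34349690152153 → 103907098536425/34349690152153
APPEND 24: p_10 = 24·103907098536425 + 4512917077283 = 2498283281951483, q_10 = 24·34349690152153 + 1491883667916 = 825884447319588 → 2498283281951483/825884447319588
APPEND 45: p_11 = 45·2498283281951483 + 103907098536425 = 112526654786353160, q_11 = 45·825884447319588 + 34349690152153 = 37199149819533613 → 112526654786353160/37199149819533613
APPEND 37: p_12 = 37·112526654786353160 + 2498283281951483 = 4165984510377018403, q_12 = 37·37199149819533613 + 825884447319588 = 1377194427770063269 → 4165984510377018403/1377194427770063269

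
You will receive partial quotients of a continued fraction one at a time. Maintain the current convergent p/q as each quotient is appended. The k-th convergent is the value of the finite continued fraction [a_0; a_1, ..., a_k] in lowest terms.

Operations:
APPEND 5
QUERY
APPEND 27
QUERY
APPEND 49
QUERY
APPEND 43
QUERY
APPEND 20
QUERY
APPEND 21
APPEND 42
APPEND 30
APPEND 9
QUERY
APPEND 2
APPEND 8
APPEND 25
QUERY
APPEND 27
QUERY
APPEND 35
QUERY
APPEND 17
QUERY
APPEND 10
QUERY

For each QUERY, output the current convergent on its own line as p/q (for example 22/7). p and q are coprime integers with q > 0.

5/1
136/27
6669/1324
286903/56959
5744729/1140504
1379027302451/273778998897
619529377482179/122995485624462
16751957938522116/3325774816656467
586938057225756239/116525114068600807
9994698930776378179/1984252713982870186
100533927364989538029/19959052253897302667

APPEND 5: p_0 = 5·1 + 0 = 5, q_0 = 5·0 + 1 = 1 → 5/1
APPEND 27: p_1 = 27·5 + 1 = 136, q_1 = 27·1 + 0 = 27 → 136/27
APPEND 49: p_2 = 49·136 + 5 = 6669, q_2 = 49·27 + 1 = 1324 → 6669/1324
APPEND 43: p_3 = 43·6669 + 136 = 286903, q_3 = 43·1324 + 27 = 56959 → 286903/56959
APPEND 20: p_4 = 20·286903 + 6669 = 5744729, q_4 = 20·56959 + 1324 = 1140504 → 5744729/1140504
APPEND 21: p_5 = 21·5744729 + 286903 = 120926212, q_5 = 21·1140504 + 56959 = 24007543 → 120926212/24007543
APPEND 42: p_6 = 42·120926212 + 5744729 = 5084645633, q_6 = 42·24007543 + 1140504 = 1009457310 → 5084645633/1009457310
APPEND 30: p_7 = 30·5084645633 + 120926212 = 152660295202, q_7 = 30·1009457310 + 24007543 = 30307726843 → 152660295202/30307726843
APPEND 9: p_8 = 9·152660295202 + 5084645633 = 1379027302451, q_8 = 9·30307726843 + 1009457310 = 273778998897 → 1379027302451/273778998897
APPEND 2: p_9 = 2·1379027302451 + 152660295202 = 2910714900104, q_9 = 2·273778998897 + 30307726843 = 577865724637 → 2910714900104/577865724637
APPEND 8: p_10 = 8·2910714900104 + 1379027302451 = 24664746503283, q_10 = 8·577865724637 + 273778998897 = 4896704795993 → 24664746503283/4896704795993
APPEND 25: p_11 = 25·24664746503283 + 2910714900104 = 619529377482179, q_11 = 25·4896704795993 + 577865724637 = 122995485624462 → 619529377482179/122995485624462
APPEND 27: p_12 = 27·619529377482179 + 24664746503283 = 16751957938522116, q_12 = 27·122995485624462 + 4896704795993 = 3325774816656467 → 16751957938522116/3325774816656467
APPEND 35: p_13 = 35·16751957938522116 + 619529377482179 = 586938057225756239, q_13 = 35·3325774816656467 + 122995485624462 = 116525114068600807 → 586938057225756239/116525114068600807
APPEND 17: p_14 = 17·586938057225756239 + 16751957938522116 = 9994698930776378179, q_14 = 17·116525114068600807 + 3325774816656467 = 1984252713982870186 → 9994698930776378179/1984252713982870186
APPEND 10: p_15 = 10·9994698930776378179 + 586938057225756239 = 100533927364989538029, q_15 = 10·1984252713982870186 + 116525114068600807 = 19959052253897302667 → 100533927364989538029/19959052253897302667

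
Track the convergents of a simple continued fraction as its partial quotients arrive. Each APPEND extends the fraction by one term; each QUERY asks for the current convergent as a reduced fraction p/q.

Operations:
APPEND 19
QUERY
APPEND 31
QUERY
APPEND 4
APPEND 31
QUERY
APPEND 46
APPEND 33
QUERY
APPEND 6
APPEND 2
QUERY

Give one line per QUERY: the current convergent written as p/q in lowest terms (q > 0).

APPEND 19: p_0 = 19·1 + 0 = 19, q_0 = 19·0 + 1 = 1 → 19/1
APPEND 31: p_1 = 31·19 + 1 = 590, q_1 = 31·1 + 0 = 31 → 590/31
APPEND 4: p_2 = 4·590 + 19 = 2379, q_2 = 4·31 + 1 = 125 → 2379/125
APPEND 31: p_3 = 31·2379 + 590 = 74339, q_3 = 31·125 + 31 = 3906 → 74339/3906
APPEND 46: p_4 = 46·74339 + 2379 = 3421973, q_4 = 46·3906 + 125 = 179801 → 3421973/179801
APPEND 33: p_5 = 33·3421973 + 74339 = 112999448, q_5 = 33·179801 + 3906 = 5937339 → 112999448/5937339
APPEND 6: p_6 = 6·112999448 + 3421973 = 681418661, q_6 = 6·5937339 + 179801 = 35803835 → 681418661/35803835
APPEND 2: p_7 = 2·681418661 + 112999448 = 1475836770, q_7 = 2·35803835 + 5937339 = 77545009 → 1475836770/77545009

19/1
590/31
74339/3906
112999448/5937339
1475836770/77545009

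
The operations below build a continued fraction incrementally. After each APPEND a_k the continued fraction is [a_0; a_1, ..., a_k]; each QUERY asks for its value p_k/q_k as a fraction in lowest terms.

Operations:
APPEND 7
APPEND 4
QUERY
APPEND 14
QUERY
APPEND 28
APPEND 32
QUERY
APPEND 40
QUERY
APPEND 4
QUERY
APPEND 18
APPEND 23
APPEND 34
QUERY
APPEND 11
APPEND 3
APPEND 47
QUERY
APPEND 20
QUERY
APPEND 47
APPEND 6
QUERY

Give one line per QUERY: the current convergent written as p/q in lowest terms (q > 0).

APPEND 7: p_0 = 7·1 + 0 = 7, q_0 = 7·0 + 1 = 1 → 7/1
APPEND 4: p_1 = 4·7 + 1 = 29, q_1 = 4·1 + 0 = 4 → 29/4
APPEND 14: p_2 = 14·29 + 7 = 413, q_2 = 14·4 + 1 = 57 → 413/57
APPEND 28: p_3 = 28·413 + 29 = 11593, q_3 = 28·57 + 4 = 1600 → 11593/1600
APPEND 32: p_4 = 32·11593 + 413 = 371389, q_4 = 32·1600 + 57 = 51257 → 371389/51257
APPEND 40: p_5 = 40·371389 + 11593 = 14867153, q_5 = 40·51257 + 1600 = 2051880 → 14867153/2051880
APPEND 4: p_6 = 4·14867153 + 371389 = 59840001, q_6 = 4·2051880 + 51257 = 8258777 → 59840001/8258777
APPEND 18: p_7 = 18·59840001 + 14867153 = 1091987171, q_7 = 18·8258777 + 2051880 = 150709866 → 1091987171/150709866
APPEND 23: p_8 = 23·1091987171 + 59840001 = 25175544934, q_8 = 23·150709866 + 8258777 = 3474585695 → 25175544934/3474585695
APPEND 34: p_9 = 34·25175544934 + 1091987171 = 857060514927, q_9 = 34·3474585695 + 150709866 = 118286623496 → 857060514927/118286623496
APPEND 11: p_10 = 11·857060514927 + 25175544934 = 9452841209131, q_10 = 11·118286623496 + 3474585695 = 1304627444151 → 9452841209131/1304627444151
APPEND 3: p_11 = 3·9452841209131 + 857060514927 = 29215584142320, q_11 = 3·1304627444151 + 118286623496 = 4032168955949 → 29215584142320/4032168955949
APPEND 47: p_12 = 47·29215584142320 + 9452841209131 = 1382585295898171, q_12 = 47·4032168955949 + 1304627444151 = 190816568373754 → 1382585295898171/190816568373754
APPEND 20: p_13 = 20·1382585295898171 + 29215584142320 = 27680921502105740, q_13 = 20·190816568373754 + 4032168955949 = 3820363536431029 → 27680921502105740/3820363536431029
APPEND 47: p_14 = 47·27680921502105740 + 1382585295898171 = 1302385895894867951, q_14 = 47·3820363536431029 + 190816568373754 = 179747902780632117 → 1302385895894867951/179747902780632117
APPEND 6: p_15 = 6·1302385895894867951 + 27680921502105740 = 7841996296871313446, q_15 = 6·179747902780632117 + 3820363536431029 = 1082307780220223731 → 7841996296871313446/1082307780220223731

29/4
413/57
371389/51257
14867153/2051880
59840001/8258777
857060514927/118286623496
1382585295898171/190816568373754
27680921502105740/3820363536431029
7841996296871313446/1082307780220223731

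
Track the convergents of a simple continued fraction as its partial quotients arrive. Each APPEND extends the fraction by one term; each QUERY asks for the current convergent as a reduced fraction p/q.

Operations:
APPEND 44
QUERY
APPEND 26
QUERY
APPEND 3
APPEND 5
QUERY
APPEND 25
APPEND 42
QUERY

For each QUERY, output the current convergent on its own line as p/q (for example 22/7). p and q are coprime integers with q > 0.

44/1
1145/26
18540/421
19631658/445789

APPEND 44: p_0 = 44·1 + 0 = 44, q_0 = 44·0 + 1 = 1 → 44/1
APPEND 26: p_1 = 26·44 + 1 = 1145, q_1 = 26·1 + 0 = 26 → 1145/26
APPEND 3: p_2 = 3·1145 + 44 = 3479, q_2 = 3·26 + 1 = 79 → 3479/79
APPEND 5: p_3 = 5·3479 + 1145 = 18540, q_3 = 5·79 + 26 = 421 → 18540/421
APPEND 25: p_4 = 25·18540 + 3479 = 466979, q_4 = 25·421 + 79 = 10604 → 466979/10604
APPEND 42: p_5 = 42·466979 + 18540 = 19631658, q_5 = 42·10604 + 421 = 445789 → 19631658/445789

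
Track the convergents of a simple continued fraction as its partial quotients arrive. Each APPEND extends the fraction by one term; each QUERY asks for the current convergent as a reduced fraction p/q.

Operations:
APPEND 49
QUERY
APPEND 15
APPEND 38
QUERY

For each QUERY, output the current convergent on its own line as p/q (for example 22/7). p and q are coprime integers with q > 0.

49/1
28017/571

APPEND 49: p_0 = 49·1 + 0 = 49, q_0 = 49·0 + 1 = 1 → 49/1
APPEND 15: p_1 = 15·49 + 1 = 736, q_1 = 15·1 + 0 = 15 → 736/15
APPEND 38: p_2 = 38·736 + 49 = 28017, q_2 = 38·15 + 1 = 571 → 28017/571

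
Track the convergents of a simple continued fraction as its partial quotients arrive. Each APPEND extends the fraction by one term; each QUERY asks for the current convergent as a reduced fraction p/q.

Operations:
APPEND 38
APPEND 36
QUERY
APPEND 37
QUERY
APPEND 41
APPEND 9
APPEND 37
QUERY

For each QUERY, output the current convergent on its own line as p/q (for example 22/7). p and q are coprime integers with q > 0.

APPEND 38: p_0 = 38·1 + 0 = 38, q_0 = 38·0 + 1 = 1 → 38/1
APPEND 36: p_1 = 36·38 + 1 = 1369, q_1 = 36·1 + 0 = 36 → 1369/36
APPEND 37: p_2 = 37·1369 + 38 = 50691, q_2 = 37·36 + 1 = 1333 → 50691/1333
APPEND 41: p_3 = 41·50691 + 1369 = 2079700, q_3 = 41·1333 + 36 = 54689 → 2079700/54689
APPEND 9: p_4 = 9·2079700 + 50691 = 18767991, q_4 = 9·54689 + 1333 = 493534 → 18767991/493534
APPEND 37: p_5 = 37·18767991 + 2079700 = 696495367, q_5 = 37·493534 + 54689 = 18315447 → 696495367/18315447

1369/36
50691/1333
696495367/18315447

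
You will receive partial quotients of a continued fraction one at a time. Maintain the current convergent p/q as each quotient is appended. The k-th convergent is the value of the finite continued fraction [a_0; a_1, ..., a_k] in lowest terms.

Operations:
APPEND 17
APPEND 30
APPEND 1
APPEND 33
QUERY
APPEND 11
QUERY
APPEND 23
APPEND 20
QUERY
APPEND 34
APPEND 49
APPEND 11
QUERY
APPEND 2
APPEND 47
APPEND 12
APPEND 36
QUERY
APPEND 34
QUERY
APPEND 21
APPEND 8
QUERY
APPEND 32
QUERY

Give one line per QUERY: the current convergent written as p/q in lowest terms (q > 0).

17935/1053
197813/11614
91550493/5375114
1684340629263/98891033794
72522542522022580/4257944669131589
2467776316491917871/144888122313488119
417634377827310300839/24520156228332544823
13416195915662781924719/787691907819893816424

APPEND 17: p_0 = 17·1 + 0 = 17, q_0 = 17·0 + 1 = 1 → 17/1
APPEND 30: p_1 = 30·17 + 1 = 511, q_1 = 30·1 + 0 = 30 → 511/30
APPEND 1: p_2 = 1·511 + 17 = 528, q_2 = 1·30 + 1 = 31 → 528/31
APPEND 33: p_3 = 33·528 + 511 = 17935, q_3 = 33·31 + 30 = 1053 → 17935/1053
APPEND 11: p_4 = 11·17935 + 528 = 197813, q_4 = 11·1053 + 31 = 11614 → 197813/11614
APPEND 23: p_5 = 23·197813 + 17935 = 4567634, q_5 = 23·11614 + 1053 = 268175 → 4567634/268175
APPEND 20: p_6 = 20·4567634 + 197813 = 91550493, q_6 = 20·268175 + 11614 = 5375114 → 91550493/5375114
APPEND 34: p_7 = 34·91550493 + 4567634 = 3117284396, q_7 = 34·5375114 + 268175 = 183022051 → 3117284396/183022051
APPEND 49: p_8 = 49·3117284396 + 91550493 = 152838485897, q_8 = 49·183022051 + 5375114 = 8973455613 → 152838485897/8973455613
APPEND 11: p_9 = 11·152838485897 + 3117284396 = 1684340629263, q_9 = 11·8973455613 + 183022051 = 98891033794 → 1684340629263/98891033794
APPEND 2: p_10 = 2·1684340629263 + 152838485897 = 3521519744423, q_10 = 2·98891033794 + 8973455613 = 206755523201 → 3521519744423/206755523201
APPEND 47: p_11 = 47·3521519744423 + 1684340629263 = 167195768617144, q_11 = 47·206755523201 + 98891033794 = 9816400624241 → 167195768617144/9816400624241
APPEND 12: p_12 = 12·167195768617144 + 3521519744423 = 2009870743150151, q_12 = 12·9816400624241 + 206755523201 = 118003563014093 → 2009870743150151/118003563014093
APPEND 36: p_13 = 36·2009870743150151 + 167195768617144 = 72522542522022580, q_13 = 36·118003563014093 + 9816400624241 = 4257944669131589 → 72522542522022580/4257944669131589
APPEND 34: p_14 = 34·72522542522022580 + 2009870743150151 = 2467776316491917871, q_14 = 34·4257944669131589 + 118003563014093 = 144888122313488119 → 2467776316491917871/144888122313488119
APPEND 21: p_15 = 21·2467776316491917871 + 72522542522022580 = 51895825188852297871, q_15 = 21·144888122313488119 + 4257944669131589 = 3046908513252382088 → 51895825188852297871/3046908513252382088
APPEND 8: p_16 = 8·51895825188852297871 + 2467776316491917871 = 417634377827310300839, q_16 = 8·3046908513252382088 + 144888122313488119 = 24520156228332544823 → 417634377827310300839/24520156228332544823
APPEND 32: p_17 = 32·417634377827310300839 + 51895825188852297871 = 13416195915662781924719, q_17 = 32·24520156228332544823 + 3046908513252382088 = 787691907819893816424 → 13416195915662781924719/787691907819893816424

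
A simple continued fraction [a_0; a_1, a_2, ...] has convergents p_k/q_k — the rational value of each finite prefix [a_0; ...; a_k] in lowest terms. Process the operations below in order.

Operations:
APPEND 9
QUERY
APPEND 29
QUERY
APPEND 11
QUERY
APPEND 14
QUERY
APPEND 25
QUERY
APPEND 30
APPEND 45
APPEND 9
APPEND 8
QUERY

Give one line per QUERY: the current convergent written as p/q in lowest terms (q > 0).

9/1
262/29
2891/320
40736/4509
1021291/113045
101102035781/11190815972

APPEND 9: p_0 = 9·1 + 0 = 9, q_0 = 9·0 + 1 = 1 → 9/1
APPEND 29: p_1 = 29·9 + 1 = 262, q_1 = 29·1 + 0 = 29 → 262/29
APPEND 11: p_2 = 11·262 + 9 = 2891, q_2 = 11·29 + 1 = 320 → 2891/320
APPEND 14: p_3 = 14·2891 + 262 = 40736, q_3 = 14·320 + 29 = 4509 → 40736/4509
APPEND 25: p_4 = 25·40736 + 2891 = 1021291, q_4 = 25·4509 + 320 = 113045 → 1021291/113045
APPEND 30: p_5 = 30·1021291 + 40736 = 30679466, q_5 = 30·113045 + 4509 = 3395859 → 30679466/3395859
APPEND 45: p_6 = 45·30679466 + 1021291 = 1381597261, q_6 = 45·3395859 + 113045 = 152926700 → 1381597261/152926700
APPEND 9: p_7 = 9·1381597261 + 30679466 = 12465054815, q_7 = 9·152926700 + 3395859 = 1379736159 → 12465054815/1379736159
APPEND 8: p_8 = 8·12465054815 + 1381597261 = 101102035781, q_8 = 8·1379736159 + 152926700 = 11190815972 → 101102035781/11190815972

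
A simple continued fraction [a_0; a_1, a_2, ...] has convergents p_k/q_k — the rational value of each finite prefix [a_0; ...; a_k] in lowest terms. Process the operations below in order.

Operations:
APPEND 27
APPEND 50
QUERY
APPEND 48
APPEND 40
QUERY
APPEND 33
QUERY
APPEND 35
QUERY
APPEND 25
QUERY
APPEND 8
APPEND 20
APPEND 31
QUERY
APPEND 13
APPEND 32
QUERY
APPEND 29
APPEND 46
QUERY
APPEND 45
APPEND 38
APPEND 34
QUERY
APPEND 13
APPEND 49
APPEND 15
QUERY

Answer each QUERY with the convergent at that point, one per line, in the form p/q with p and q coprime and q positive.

1351/50
2596351/96090
85744458/3173371
3003652381/111164075
75177053983/2782275246
377675360989618/13977626845329
157879860052314962/5843075821577585
210996022560334254452/7808885550461003593
12289903822625131797935783/454844841208369793785831
118039982969033538476332204201/4368616555887785654601281865

APPEND 27: p_0 = 27·1 + 0 = 27, q_0 = 27·0 + 1 = 1 → 27/1
APPEND 50: p_1 = 50·27 + 1 = 1351, q_1 = 50·1 + 0 = 50 → 1351/50
APPEND 48: p_2 = 48·1351 + 27 = 64875, q_2 = 48·50 + 1 = 2401 → 64875/2401
APPEND 40: p_3 = 40·64875 + 1351 = 2596351, q_3 = 40·2401 + 50 = 96090 → 2596351/96090
APPEND 33: p_4 = 33·2596351 + 64875 = 85744458, q_4 = 33·96090 + 2401 = 3173371 → 85744458/3173371
APPEND 35: p_5 = 35·85744458 + 2596351 = 3003652381, q_5 = 35·3173371 + 96090 = 111164075 → 3003652381/111164075
APPEND 25: p_6 = 25·3003652381 + 85744458 = 75177053983, q_6 = 25·111164075 + 3173371 = 2782275246 → 75177053983/2782275246
APPEND 8: p_7 = 8·75177053983 + 3003652381 = 604420084245, q_7 = 8·2782275246 + 111164075 = 22369366043 → 604420084245/22369366043
APPEND 20: p_8 = 20·604420084245 + 75177053983 = 12163578738883, q_8 = 20·22369366043 + 2782275246 = 450169596106 → 12163578738883/450169596106
APPEND 31: p_9 = 31·12163578738883 + 604420084245 = 377675360989618, q_9 = 31·450169596106 + 22369366043 = 13977626845329 → 377675360989618/13977626845329
APPEND 13: p_10 = 13·377675360989618 + 12163578738883 = 4921943271603917, q_10 = 13·13977626845329 + 450169596106 = 182159318585383 → 4921943271603917/182159318585383
APPEND 32: p_11 = 32·4921943271603917 + 377675360989618 = 157879860052314962, q_11 = 32·182159318585383 + 13977626845329 = 5843075821577585 → 157879860052314962/5843075821577585
APPEND 29: p_12 = 29·157879860052314962 + 4921943271603917 = 4583437884788737815, q_12 = 29·5843075821577585 + 182159318585383 = 169631358144335348 → 4583437884788737815/169631358144335348
APPEND 46: p_13 = 46·4583437884788737815 + 157879860052314962 = 210996022560334254452, q_13 = 46·169631358144335348 + 5843075821577585 = 7808885550461003593 → 210996022560334254452/7808885550461003593
APPEND 45: p_14 = 45·210996022560334254452 + 4583437884788737815 = 9499404453099830188155, q_14 = 45·7808885550461003593 + 169631358144335348 = 351569481128889497033 → 9499404453099830188155/351569481128889497033
APPEND 38: p_15 = 38·9499404453099830188155 + 210996022560334254452 = 361188365240353881404342, q_15 = 38·351569481128889497033 + 7808885550461003593 = 13367449168448261890847 → 361188365240353881404342/13367449168448261890847
APPEND 34: p_16 = 34·361188365240353881404342 + 9499404453099830188155 = 12289903822625131797935783, q_16 = 34·13367449168448261890847 + 351569481128889497033 = 454844841208369793785831 → 12289903822625131797935783/454844841208369793785831
APPEND 13: p_17 = 13·12289903822625131797935783 + 361188365240353881404342 = 160129938059367067254569521, q_17 = 13·454844841208369793785831 + 13367449168448261890847 = 5926350384877255581106650 → 160129938059367067254569521/5926350384877255581106650
APPEND 49: p_18 = 49·160129938059367067254569521 + 12289903822625131797935783 = 7858656868731611427271842312, q_18 = 49·5926350384877255581106650 + 454844841208369793785831 = 290846013700193893268011681 → 7858656868731611427271842312/290846013700193893268011681
APPEND 15: p_19 = 15·7858656868731611427271842312 + 160129938059367067254569521 = 118039982969033538476332204201, q_19 = 15·290846013700193893268011681 + 5926350384877255581106650 = 4368616555887785654601281865 → 118039982969033538476332204201/4368616555887785654601281865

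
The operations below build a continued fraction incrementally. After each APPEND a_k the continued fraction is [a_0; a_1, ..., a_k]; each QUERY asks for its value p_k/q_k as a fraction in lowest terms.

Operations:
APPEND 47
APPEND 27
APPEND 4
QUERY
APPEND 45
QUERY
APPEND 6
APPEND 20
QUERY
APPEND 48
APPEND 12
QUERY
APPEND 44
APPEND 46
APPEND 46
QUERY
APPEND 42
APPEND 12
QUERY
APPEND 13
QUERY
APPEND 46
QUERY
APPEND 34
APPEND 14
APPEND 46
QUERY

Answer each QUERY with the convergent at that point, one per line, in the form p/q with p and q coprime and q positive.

5127/109
231985/4932
28172725/598952
16272426769/345951716
1519358297461115/32301550204353
767672107424035799/16320705366124209
10043583458939679944/213526536744274705
462772511218649313223/9838541395602760639
10176366817872053400952528/216349510325966324987389

APPEND 47: p_0 = 47·1 + 0 = 47, q_0 = 47·0 + 1 = 1 → 47/1
APPEND 27: p_1 = 27·47 + 1 = 1270, q_1 = 27·1 + 0 = 27 → 1270/27
APPEND 4: p_2 = 4·1270 + 47 = 5127, q_2 = 4·27 + 1 = 109 → 5127/109
APPEND 45: p_3 = 45·5127 + 1270 = 231985, q_3 = 45·109 + 27 = 4932 → 231985/4932
APPEND 6: p_4 = 6·231985 + 5127 = 1397037, q_4 = 6·4932 + 109 = 29701 → 1397037/29701
APPEND 20: p_5 = 20·1397037 + 231985 = 28172725, q_5 = 20·29701 + 4932 = 598952 → 28172725/598952
APPEND 48: p_6 = 48·28172725 + 1397037 = 1353687837, q_6 = 48·598952 + 29701 = 28779397 → 1353687837/28779397
APPEND 12: p_7 = 12·1353687837 + 28172725 = 16272426769, q_7 = 12·28779397 + 598952 = 345951716 → 16272426769/345951716
APPEND 44: p_8 = 44·16272426769 + 1353687837 = 717340465673, q_8 = 44·345951716 + 28779397 = 15250654901 → 717340465673/15250654901
APPEND 46: p_9 = 46·717340465673 + 16272426769 = 33013933847727, q_9 = 46·15250654901 + 345951716 = 701876077162 → 33013933847727/701876077162
APPEND 46: p_10 = 46·33013933847727 + 717340465673 = 1519358297461115, q_10 = 46·701876077162 + 15250654901 = 32301550204353 → 1519358297461115/32301550204353
APPEND 42: p_11 = 42·1519358297461115 + 33013933847727 = 63846062427214557, q_11 = 42·32301550204353 + 701876077162 = 1357366984659988 → 63846062427214557/1357366984659988
APPEND 12: p_12 = 12·63846062427214557 + 1519358297461115 = 767672107424035799, q_12 = 12·1357366984659988 + 32301550204353 = 16320705366124209 → 767672107424035799/16320705366124209
APPEND 13: p_13 = 13·767672107424035799 + 63846062427214557 = 10043583458939679944, q_13 = 13·16320705366124209 + 1357366984659988 = 213526536744274705 → 10043583458939679944/213526536744274705
APPEND 46: p_14 = 46·10043583458939679944 + 767672107424035799 = 462772511218649313223, q_14 = 46·213526536744274705 + 16320705366124209 = 9838541395602760639 → 462772511218649313223/9838541395602760639
APPEND 34: p_15 = 34·462772511218649313223 + 10043583458939679944 = 15744308964893016329526, q_15 = 34·9838541395602760639 + 213526536744274705 = 334723933987238136431 → 15744308964893016329526/334723933987238136431
APPEND 14: p_16 = 14·15744308964893016329526 + 462772511218649313223 = 220883098019720877926587, q_16 = 14·334723933987238136431 + 9838541395602760639 = 4695973617216936670673 → 220883098019720877926587/4695973617216936670673
APPEND 46: p_17 = 46·220883098019720877926587 + 15744308964893016329526 = 10176366817872053400952528, q_17 = 46·4695973617216936670673 + 334723933987238136431 = 216349510325966324987389 → 10176366817872053400952528/216349510325966324987389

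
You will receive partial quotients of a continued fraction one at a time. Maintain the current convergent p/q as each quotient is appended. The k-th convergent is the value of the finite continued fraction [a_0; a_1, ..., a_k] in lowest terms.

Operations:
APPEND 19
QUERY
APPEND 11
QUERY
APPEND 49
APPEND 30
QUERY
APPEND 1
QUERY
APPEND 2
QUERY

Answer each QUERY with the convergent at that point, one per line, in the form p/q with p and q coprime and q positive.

19/1
210/11
309480/16211
319789/16751
949058/49713

APPEND 19: p_0 = 19·1 + 0 = 19, q_0 = 19·0 + 1 = 1 → 19/1
APPEND 11: p_1 = 11·19 + 1 = 210, q_1 = 11·1 + 0 = 11 → 210/11
APPEND 49: p_2 = 49·210 + 19 = 10309, q_2 = 49·11 + 1 = 540 → 10309/540
APPEND 30: p_3 = 30·10309 + 210 = 309480, q_3 = 30·540 + 11 = 16211 → 309480/16211
APPEND 1: p_4 = 1·309480 + 10309 = 319789, q_4 = 1·16211 + 540 = 16751 → 319789/16751
APPEND 2: p_5 = 2·319789 + 309480 = 949058, q_5 = 2·16751 + 16211 = 49713 → 949058/49713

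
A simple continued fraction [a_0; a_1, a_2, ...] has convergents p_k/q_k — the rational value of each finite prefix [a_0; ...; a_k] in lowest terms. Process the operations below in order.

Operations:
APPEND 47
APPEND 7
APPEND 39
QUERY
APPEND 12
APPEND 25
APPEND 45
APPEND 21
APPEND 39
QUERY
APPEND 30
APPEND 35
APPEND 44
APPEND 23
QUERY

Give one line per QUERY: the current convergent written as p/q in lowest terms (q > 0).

12917/274
144051580593/3055673311
153596666514779217/3258147065070005

APPEND 47: p_0 = 47·1 + 0 = 47, q_0 = 47·0 + 1 = 1 → 47/1
APPEND 7: p_1 = 7·47 + 1 = 330, q_1 = 7·1 + 0 = 7 → 330/7
APPEND 39: p_2 = 39·330 + 47 = 12917, q_2 = 39·7 + 1 = 274 → 12917/274
APPEND 12: p_3 = 12·12917 + 330 = 155334, q_3 = 12·274 + 7 = 3295 → 155334/3295
APPEND 25: p_4 = 25·155334 + 12917 = 3896267, q_4 = 25·3295 + 274 = 82649 → 3896267/82649
APPEND 45: p_5 = 45·3896267 + 155334 = 175487349, q_5 = 45·82649 + 3295 = 3722500 → 175487349/3722500
APPEND 21: p_6 = 21·175487349 + 3896267 = 3689130596, q_6 = 21·3722500 + 82649 = 78255149 → 3689130596/78255149
APPEND 39: p_7 = 39·3689130596 + 175487349 = 144051580593, q_7 = 39·78255149 + 3722500 = 3055673311 → 144051580593/3055673311
APPEND 30: p_8 = 30·144051580593 + 3689130596 = 4325236548386, q_8 = 30·3055673311 + 78255149 = 91748454479 → 4325236548386/91748454479
APPEND 35: p_9 = 35·4325236548386 + 144051580593 = 151527330774103, q_9 = 35·91748454479 + 3055673311 = 3214251580076 → 151527330774103/3214251580076
APPEND 44: p_10 = 44·151527330774103 + 4325236548386 = 6671527790608918, q_10 = 44·3214251580076 + 91748454479 = 141518817977823 → 6671527790608918/141518817977823
APPEND 23: p_11 = 23·6671527790608918 + 151527330774103 = 153596666514779217, q_11 = 23·141518817977823 + 3214251580076 = 3258147065070005 → 153596666514779217/3258147065070005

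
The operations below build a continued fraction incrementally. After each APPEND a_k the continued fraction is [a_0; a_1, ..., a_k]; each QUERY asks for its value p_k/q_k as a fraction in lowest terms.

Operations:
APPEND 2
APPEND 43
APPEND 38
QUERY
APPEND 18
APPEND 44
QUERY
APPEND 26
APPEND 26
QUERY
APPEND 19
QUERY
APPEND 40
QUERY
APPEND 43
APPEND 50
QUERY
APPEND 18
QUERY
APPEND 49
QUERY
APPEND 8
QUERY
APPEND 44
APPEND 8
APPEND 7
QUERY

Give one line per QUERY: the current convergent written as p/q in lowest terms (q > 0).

3308/1635
2627072/1298447
1780078150/879814917
33889848353/16750272518
1357374012270/670890715637
2921405992810420/1443923442961087
52643708842963523/26019487024344475
2582463139298023047/1276398787635840362
20712348823227147899/10237209788111067371
52238757689356264279664/25819337347994577338699

APPEND 2: p_0 = 2·1 + 0 = 2, q_0 = 2·0 + 1 = 1 → 2/1
APPEND 43: p_1 = 43·2 + 1 = 87, q_1 = 43·1 + 0 = 43 → 87/43
APPEND 38: p_2 = 38·87 + 2 = 3308, q_2 = 38·43 + 1 = 1635 → 3308/1635
APPEND 18: p_3 = 18·3308 + 87 = 59631, q_3 = 18·1635 + 43 = 29473 → 59631/29473
APPEND 44: p_4 = 44·59631 + 3308 = 2627072, q_4 = 44·29473 + 1635 = 1298447 → 2627072/1298447
APPEND 26: p_5 = 26·2627072 + 59631 = 68363503, q_5 = 26·1298447 + 29473 = 33789095 → 68363503/33789095
APPEND 26: p_6 = 26·68363503 + 2627072 = 1780078150, q_6 = 26·33789095 + 1298447 = 879814917 → 1780078150/879814917
APPEND 19: p_7 = 19·1780078150 + 68363503 = 33889848353, q_7 = 19·879814917 + 33789095 = 16750272518 → 33889848353/16750272518
APPEND 40: p_8 = 40·33889848353 + 1780078150 = 1357374012270, q_8 = 40·16750272518 + 879814917 = 670890715637 → 1357374012270/670890715637
APPEND 43: p_9 = 43·1357374012270 + 33889848353 = 58400972375963, q_9 = 43·670890715637 + 16750272518 = 28865051044909 → 58400972375963/28865051044909
APPEND 50: p_10 = 50·58400972375963 + 1357374012270 = 2921405992810420, q_10 = 50·28865051044909 + 670890715637 = 1443923442961087 → 2921405992810420/1443923442961087
APPEND 18: p_11 = 18·2921405992810420 + 58400972375963 = 52643708842963523, q_11 = 18·1443923442961087 + 28865051044909 = 26019487024344475 → 52643708842963523/26019487024344475
APPEND 49: p_12 = 49·52643708842963523 + 2921405992810420 = 2582463139298023047, q_12 = 49·26019487024344475 + 1443923442961087 = 1276398787635840362 → 2582463139298023047/1276398787635840362
APPEND 8: p_13 = 8·2582463139298023047 + 52643708842963523 = 20712348823227147899, q_13 = 8·1276398787635840362 + 26019487024344475 = 10237209788111067371 → 20712348823227147899/10237209788111067371
APPEND 44: p_14 = 44·20712348823227147899 + 2582463139298023047 = 913925811361292530603, q_14 = 44·10237209788111067371 + 1276398787635840362 = 451713629464522804686 → 913925811361292530603/451713629464522804686
APPEND 8: p_15 = 8·913925811361292530603 + 20712348823227147899 = 7332118839713567392723, q_15 = 8·451713629464522804686 + 10237209788111067371 = 3623946245504293504859 → 7332118839713567392723/3623946245504293504859
APPEND 7: p_16 = 7·7332118839713567392723 + 913925811361292530603 = 52238757689356264279664, q_16 = 7·3623946245504293504859 + 451713629464522804686 = 25819337347994577338699 → 52238757689356264279664/25819337347994577338699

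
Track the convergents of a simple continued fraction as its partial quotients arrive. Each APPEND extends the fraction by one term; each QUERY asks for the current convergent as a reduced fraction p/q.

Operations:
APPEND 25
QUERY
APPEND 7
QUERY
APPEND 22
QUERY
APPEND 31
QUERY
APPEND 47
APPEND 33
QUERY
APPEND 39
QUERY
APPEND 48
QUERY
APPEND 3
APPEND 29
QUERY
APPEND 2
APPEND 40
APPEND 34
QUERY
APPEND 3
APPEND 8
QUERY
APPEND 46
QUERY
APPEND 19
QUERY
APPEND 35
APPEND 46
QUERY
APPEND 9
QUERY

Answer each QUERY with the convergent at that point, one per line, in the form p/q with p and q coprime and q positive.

25/1
176/7
3897/155
120983/4812
187894217/7473339
7333564561/291686540
352198993145/14008427259
31206184769029/1241200508452
87452254693822480/3478341995173149
2206868432849971512/87776389238667061
101780874933368208181/4048251160884121545
1936043492166845926951/77004548446036976416
3123647986127723725894387/124240547099966238597246
28180695178250286508700949/1120864131346468325671319

APPEND 25: p_0 = 25·1 + 0 = 25, q_0 = 25·0 + 1 = 1 → 25/1
APPEND 7: p_1 = 7·25 + 1 = 176, q_1 = 7·1 + 0 = 7 → 176/7
APPEND 22: p_2 = 22·176 + 25 = 3897, q_2 = 22·7 + 1 = 155 → 3897/155
APPEND 31: p_3 = 31·3897 + 176 = 120983, q_3 = 31·155 + 7 = 4812 → 120983/4812
APPEND 47: p_4 = 47·120983 + 3897 = 5690098, q_4 = 47·4812 + 155 = 226319 → 5690098/226319
APPEND 33: p_5 = 33·5690098 + 120983 = 187894217, q_5 = 33·226319 + 4812 = 7473339 → 187894217/7473339
APPEND 39: p_6 = 39·187894217 + 5690098 = 7333564561, q_6 = 39·7473339 + 226319 = 291686540 → 7333564561/291686540
APPEND 48: p_7 = 48·7333564561 + 187894217 = 352198993145, q_7 = 48·291686540 + 7473339 = 14008427259 → 352198993145/14008427259
APPEND 3: p_8 = 3·352198993145 + 7333564561 = 1063930543996, q_8 = 3·14008427259 + 291686540 = 42316968317 → 1063930543996/42316968317
APPEND 29: p_9 = 29·1063930543996 + 352198993145 = 31206184769029, q_9 = 29·42316968317 + 14008427259 = 1241200508452 → 31206184769029/1241200508452
APPEND 2: p_10 = 2·31206184769029 + 1063930543996 = 63476300082054, q_10 = 2·1241200508452 + 42316968317 = 2524717985221 → 63476300082054/2524717985221
APPEND 40: p_11 = 40·63476300082054 + 31206184769029 = 2570258188051189, q_11 = 40·2524717985221 + 1241200508452 = 102229919917292 → 2570258188051189/102229919917292
APPEND 34: p_12 = 34·2570258188051189 + 63476300082054 = 87452254693822480, q_12 = 34·102229919917292 + 2524717985221 = 3478341995173149 → 87452254693822480/3478341995173149
APPEND 3: p_13 = 3·87452254693822480 + 2570258188051189 = 264927022269518629, q_13 = 3·3478341995173149 + 102229919917292 = 10537255905436739 → 264927022269518629/10537255905436739
APPEND 8: p_14 = 8·264927022269518629 + 87452254693822480 = 2206868432849971512, q_14 = 8·10537255905436739 + 3478341995173149 = 87776389238667061 → 2206868432849971512/87776389238667061
APPEND 46: p_15 = 46·2206868432849971512 + 264927022269518629 = 101780874933368208181, q_15 = 46·87776389238667061 + 10537255905436739 = 4048251160884121545 → 101780874933368208181/4048251160884121545
APPEND 19: p_16 = 19·101780874933368208181 + 2206868432849971512 = 1936043492166845926951, q_16 = 19·4048251160884121545 + 87776389238667061 = 77004548446036976416 → 1936043492166845926951/77004548446036976416
APPEND 35: p_17 = 35·1936043492166845926951 + 101780874933368208181 = 67863303100772975651466, q_17 = 35·77004548446036976416 + 4048251160884121545 = 2699207446772178296105 → 67863303100772975651466/2699207446772178296105
APPEND 46: p_18 = 46·67863303100772975651466 + 1936043492166845926951 = 3123647986127723725894387, q_18 = 46·2699207446772178296105 + 77004548446036976416 = 124240547099966238597246 → 3123647986127723725894387/124240547099966238597246
APPEND 9: p_19 = 9·3123647986127723725894387 + 67863303100772975651466 = 28180695178250286508700949, q_19 = 9·124240547099966238597246 + 2699207446772178296105 = 1120864131346468325671319 → 28180695178250286508700949/1120864131346468325671319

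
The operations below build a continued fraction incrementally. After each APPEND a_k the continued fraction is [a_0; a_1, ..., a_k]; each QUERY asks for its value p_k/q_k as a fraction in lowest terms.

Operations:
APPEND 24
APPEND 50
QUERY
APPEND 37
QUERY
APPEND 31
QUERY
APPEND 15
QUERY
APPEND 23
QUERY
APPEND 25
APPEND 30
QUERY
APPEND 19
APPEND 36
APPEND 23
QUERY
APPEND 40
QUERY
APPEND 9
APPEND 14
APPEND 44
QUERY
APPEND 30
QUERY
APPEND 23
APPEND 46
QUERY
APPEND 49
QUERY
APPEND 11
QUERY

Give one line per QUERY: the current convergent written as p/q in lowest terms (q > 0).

APPEND 24: p_0 = 24·1 + 0 = 24, q_0 = 24·0 + 1 = 1 → 24/1
APPEND 50: p_1 = 50·24 + 1 = 1201, q_1 = 50·1 + 0 = 50 → 1201/50
APPEND 37: p_2 = 37·1201 + 24 = 44461, q_2 = 37·50 + 1 = 1851 → 44461/1851
APPEND 31: p_3 = 31·44461 + 1201 = 1379492, q_3 = 31·1851 + 50 = 57431 → 1379492/57431
APPEND 15: p_4 = 15·1379492 + 44461 = 20736841, q_4 = 15·57431 + 1851 = 863316 → 20736841/863316
APPEND 23: p_5 = 23·20736841 + 1379492 = 478326835, q_5 = 23·863316 + 57431 = 19913699 → 478326835/19913699
APPEND 25: p_6 = 25·478326835 + 20736841 = 11978907716, q_6 = 25·19913699 + 863316 = 498705791 → 11978907716/498705791
APPEND 30: p_7 = 30·11978907716 + 478326835 = 359845558315, q_7 = 30·498705791 + 19913699 = 14981087429 → 359845558315/14981087429
APPEND 19: p_8 = 19·359845558315 + 11978907716 = 6849044515701, q_8 = 19·14981087429 + 498705791 = 285139366942 → 6849044515701/285139366942
APPEND 36: p_9 = 36·6849044515701 + 359845558315 = 246925448123551, q_9 = 36·285139366942 + 14981087429 = 10279998297341 → 246925448123551/10279998297341
APPEND 23: p_10 = 23·246925448123551 + 6849044515701 = 5686134351357374, q_10 = 23·10279998297341 + 285139366942 = 236725100205785 → 5686134351357374/236725100205785
APPEND 40: p_11 = 40·5686134351357374 + 246925448123551 = 227692299502418511, q_11 = 40·236725100205785 + 10279998297341 = 9479284006528741 → 227692299502418511/9479284006528741
APPEND 9: p_12 = 9·227692299502418511 + 5686134351357374 = 2054916829873123973, q_12 = 9·9479284006528741 + 236725100205785 = 85550281158964454 → 2054916829873123973/85550281158964454
APPEND 14: p_13 = 14·2054916829873123973 + 227692299502418511 = 28996527917726154133, q_13 = 14·85550281158964454 + 9479284006528741 = 1207183220232031097 → 28996527917726154133/1207183220232031097
APPEND 44: p_14 = 44·28996527917726154133 + 2054916829873123973 = 1277902145209823905825, q_14 = 44·1207183220232031097 + 85550281158964454 = 53201611971368332722 → 1277902145209823905825/53201611971368332722
APPEND 30: p_15 = 30·1277902145209823905825 + 28996527917726154133 = 38366060884212443328883, q_15 = 30·53201611971368332722 + 1207183220232031097 = 1597255542361282012757 → 38366060884212443328883/1597255542361282012757
APPEND 23: p_16 = 23·38366060884212443328883 + 1277902145209823905825 = 883697302482096020470134, q_16 = 23·1597255542361282012757 + 53201611971368332722 = 36790079086280854626133 → 883697302482096020470134/36790079086280854626133
APPEND 46: p_17 = 46·883697302482096020470134 + 38366060884212443328883 = 40688441975060629384955047, q_17 = 46·36790079086280854626133 + 1597255542361282012757 = 1693940893511280594814875 → 40688441975060629384955047/1693940893511280594814875
APPEND 49: p_18 = 49·40688441975060629384955047 + 883697302482096020470134 = 1994617354080452935883267437, q_18 = 49·1693940893511280594814875 + 36790079086280854626133 = 83039893861139030000555008 → 1994617354080452935883267437/83039893861139030000555008
APPEND 11: p_19 = 11·1994617354080452935883267437 + 40688441975060629384955047 = 21981479336860042924100896854, q_19 = 11·83039893861139030000555008 + 1693940893511280594814875 = 915132773366040610600919963 → 21981479336860042924100896854/915132773366040610600919963

1201/50
44461/1851
1379492/57431
20736841/863316
478326835/19913699
359845558315/14981087429
5686134351357374/236725100205785
227692299502418511/9479284006528741
1277902145209823905825/53201611971368332722
38366060884212443328883/1597255542361282012757
40688441975060629384955047/1693940893511280594814875
1994617354080452935883267437/83039893861139030000555008
21981479336860042924100896854/915132773366040610600919963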